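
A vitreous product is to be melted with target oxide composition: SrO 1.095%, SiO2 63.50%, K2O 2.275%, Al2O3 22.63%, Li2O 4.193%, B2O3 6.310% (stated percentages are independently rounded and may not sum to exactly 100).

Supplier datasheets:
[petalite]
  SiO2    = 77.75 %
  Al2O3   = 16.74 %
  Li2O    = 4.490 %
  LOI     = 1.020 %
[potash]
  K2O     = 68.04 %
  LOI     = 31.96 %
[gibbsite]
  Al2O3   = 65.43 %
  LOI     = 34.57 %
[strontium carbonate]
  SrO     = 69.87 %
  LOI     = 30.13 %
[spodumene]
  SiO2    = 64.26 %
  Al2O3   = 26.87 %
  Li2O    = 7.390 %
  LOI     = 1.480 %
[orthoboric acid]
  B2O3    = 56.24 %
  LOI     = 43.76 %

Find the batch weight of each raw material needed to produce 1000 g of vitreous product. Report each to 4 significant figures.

Intermediates are shown, rounded to 4 significant digits, when written out; the working math carries full precision all the way through — each reported figure is rounded only once; all derived quantities are carried starting from the weights on 1000 g of glass at exact precision (yield, totals, the six compositions, net glass mass, LOI), as set out in problem or answer.
Oxide-by-oxide targets in 1000 g vitreous product:
  SrO: 1.095% × 1000 = 10.95 g
  SiO2: 63.50% × 1000 = 635.0 g
  K2O: 2.275% × 1000 = 22.75 g
  Al2O3: 22.63% × 1000 = 226.3 g
  Li2O: 4.193% × 1000 = 41.93 g
  B2O3: 6.310% × 1000 = 63.10 g
Verifying the oxide balance given the weights on record, versus the basis set out (oxide sums agree with the targets up to rounding of the answer):
  SrO: 15.67·0.6987 = 10.95 g (target 10.95 g)
  SiO2: 698.6·0.7775 + 143.0·0.6426 = 635.1 g (target 635.0 g)
  K2O: 33.44·0.6804 = 22.75 g (target 22.75 g)
  Al2O3: 698.6·0.1674 + 108.4·0.6543 + 143.0·0.2687 = 226.3 g (target 226.3 g)
  Li2O: 698.6·0.04490 + 143.0·0.07390 = 41.93 g (target 41.93 g)
  B2O3: 112.2·0.5624 = 63.10 g (target 63.10 g)
The glass-mass cross-check: the batch minus its LOI: 1000 g (summing oxide targets gives 1000 g; with the basis standing at 1000 g — a pure rounding effect).
Summing the batch: Σ batch = 1111 g; ignition loss, Σ(batch × LOI) = 111.2 g; the yield ratio, glass ÷ batch: 89.99%.

Batch per 1000 g vitreous product:
  petalite: 698.6 g
  potash: 33.44 g
  gibbsite: 108.4 g
  strontium carbonate: 15.67 g
  spodumene: 143.0 g
  orthoboric acid: 112.2 g
Total batch = 1111 g; LOI loss = 111.2 g; yield = 89.99%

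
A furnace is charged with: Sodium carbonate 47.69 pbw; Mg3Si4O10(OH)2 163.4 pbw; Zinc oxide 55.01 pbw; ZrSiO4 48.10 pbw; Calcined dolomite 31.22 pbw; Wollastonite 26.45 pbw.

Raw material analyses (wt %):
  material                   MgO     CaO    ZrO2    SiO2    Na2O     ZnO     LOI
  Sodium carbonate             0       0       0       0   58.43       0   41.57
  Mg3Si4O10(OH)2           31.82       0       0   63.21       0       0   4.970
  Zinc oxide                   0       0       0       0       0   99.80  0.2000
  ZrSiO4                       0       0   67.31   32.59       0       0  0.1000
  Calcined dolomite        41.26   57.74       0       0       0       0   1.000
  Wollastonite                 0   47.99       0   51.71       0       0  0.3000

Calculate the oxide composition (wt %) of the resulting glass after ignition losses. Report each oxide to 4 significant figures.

The working math carries full float precision at all times. Working values are displayed (rounded to four significant digits) as written; each reported result takes just one rounding — derived quantities, which include LOI, the totals, the six compositions, net glass mass, the yield, are re-derived at full float precision, as set out in question or answer, from the batch weights at 343.4 pbw of glass.
What the batch supplies per oxide:
  MgO: 163.4·0.3182 + 31.22·0.4126 = 64.88 pbw
  CaO: 31.22·0.5774 + 26.45·0.4799 = 30.72 pbw
  ZrO2: 48.10·0.6731 = 32.38 pbw
  SiO2: 163.4·0.6321 + 48.10·0.3259 + 26.45·0.5171 = 132.6 pbw
  Na2O: 47.69·0.5843 = 27.87 pbw
  ZnO: 55.01·0.9980 = 54.90 pbw
LOI: 47.69·0.4157 + 163.4·0.04970 + 55.01·0.002000 + 48.10·0.001000 + 31.22·0.01000 + 26.45·0.003000 = 28.50 pbw
The glass mass, total less LOI, = 371.9 − 28.50 = 343.4 pbw (matching Σ of the oxides)
wt % = 100 × oxide mass / glass mass

Glass mass = 343.4 pbw (batch 371.9 − LOI 28.50).
Composition: MgO 18.89%, CaO 8.946%, ZrO2 9.429%, SiO2 38.63%, Na2O 8.115%, ZnO 15.99%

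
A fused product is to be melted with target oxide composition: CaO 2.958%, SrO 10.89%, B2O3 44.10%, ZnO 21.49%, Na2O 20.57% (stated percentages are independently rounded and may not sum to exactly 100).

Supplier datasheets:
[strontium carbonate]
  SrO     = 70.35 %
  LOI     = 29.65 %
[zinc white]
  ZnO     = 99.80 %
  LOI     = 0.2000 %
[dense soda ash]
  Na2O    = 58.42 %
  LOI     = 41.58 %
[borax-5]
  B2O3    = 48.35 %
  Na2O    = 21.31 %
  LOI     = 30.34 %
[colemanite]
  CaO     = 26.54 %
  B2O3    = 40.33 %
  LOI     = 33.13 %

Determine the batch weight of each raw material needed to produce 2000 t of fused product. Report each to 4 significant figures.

Batch per 2000 t fused product:
  strontium carbonate: 309.6 t
  zinc white: 430.7 t
  dense soda ash: 106.6 t
  borax-5: 1638 t
  colemanite: 222.9 t
Total batch = 2708 t; LOI loss = 707.8 t; yield = 73.86%

Working values are displayed rounded to 4 significant digits. The whole derivation runs at full precision in all steps — each reported result carries a single rounding. All derived quantities are re-derived using the weight values at 2000 t of glass in full float precision (yield, LOI, net glass mass, the five compositions, the totals) as written in either problem or answer.
The oxide mass targets at 2000 t fused product:
  CaO: 2.958% × 2000 = 59.16 t
  SrO: 10.89% × 2000 = 217.8 t
  B2O3: 44.10% × 2000 = 882.0 t
  ZnO: 21.49% × 2000 = 429.8 t
  Na2O: 20.57% × 2000 = 411.4 t
Per-oxide balance check working from each reported weight, versus the basis set out (sums match the target masses inside rounding margins):
  CaO: 222.9·0.2654 = 59.16 t (target 59.16 t)
  SrO: 309.6·0.7035 = 217.8 t (target 217.8 t)
  B2O3: 1638·0.4835 + 222.9·0.4033 = 881.9 t (target 882.0 t)
  ZnO: 430.7·0.9980 = 429.8 t (target 429.8 t)
  Na2O: 106.6·0.5842 + 1638·0.2131 = 411.3 t (target 411.4 t)
Auditing the glass mass value: net batch after ignition = 2000 t (summing oxide targets gives 2000 t; basis as stated: 2000 t — differing by rounding only).
Adding the batch up: Σ batch = 2708 t; loss to ignition Σ batch·LOI = 707.8 t; the yield ratio, glass ÷ batch: 73.86%.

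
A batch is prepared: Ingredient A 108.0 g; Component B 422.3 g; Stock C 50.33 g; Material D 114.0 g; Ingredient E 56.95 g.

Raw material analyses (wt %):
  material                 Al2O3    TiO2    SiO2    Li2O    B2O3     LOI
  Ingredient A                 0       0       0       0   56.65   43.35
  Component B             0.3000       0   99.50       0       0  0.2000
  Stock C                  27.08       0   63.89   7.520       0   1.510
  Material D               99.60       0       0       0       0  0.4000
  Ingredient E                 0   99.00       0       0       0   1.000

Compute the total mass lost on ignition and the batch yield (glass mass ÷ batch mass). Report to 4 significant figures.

LOI loss = 49.45 g; glass = 702.1 g; yield = 93.42%

Values along the way appear, rounded to four significant figures, within the worked lines; exact precision is held through the solve; each reported number is rounded just once; the derived quantities (the yield, the five compositions, LOI, the totals, glass mass) are computed in full precision using the weight values on 702.1 g of glass, as they appear in problem or answer.
LOI of each material in turn:
  Ingredient A: 108.0 × 0.4335 = 46.82 g
  Component B: 422.3 × 0.002000 = 0.8446 g
  Stock C: 50.33 × 0.01510 = 0.7600 g
  Material D: 114.0 × 0.004000 = 0.4560 g
  Ingredient E: 56.95 × 0.01000 = 0.5695 g
Total LOI = 49.45 g
Glass = batch − LOI = 751.6 − 49.45 = 702.1 g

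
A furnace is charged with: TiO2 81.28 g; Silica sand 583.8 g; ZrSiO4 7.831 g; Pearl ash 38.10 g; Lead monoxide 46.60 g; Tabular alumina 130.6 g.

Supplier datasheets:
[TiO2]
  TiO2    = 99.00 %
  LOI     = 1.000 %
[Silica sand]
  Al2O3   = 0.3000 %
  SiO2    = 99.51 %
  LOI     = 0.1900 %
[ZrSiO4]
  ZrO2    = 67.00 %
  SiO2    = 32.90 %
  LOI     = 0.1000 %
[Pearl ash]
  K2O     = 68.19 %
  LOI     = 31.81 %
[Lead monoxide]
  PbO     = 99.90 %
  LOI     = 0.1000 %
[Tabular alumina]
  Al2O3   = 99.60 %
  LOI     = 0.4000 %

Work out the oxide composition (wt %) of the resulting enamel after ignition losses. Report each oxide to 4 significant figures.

Glass mass = 873.6 g (batch 888.2 − LOI 14.62).
Composition: Al2O3 15.09%, PbO 5.329%, ZrO2 0.6006%, K2O 2.974%, TiO2 9.211%, SiO2 66.79%

Full float precision is kept from first step to last. Values along the way are shown, rounded to four significant figures, at each printed step — every reported number is rounded once only. Derived quantities, including yield, the six compositions, net glass mass, LOI, the totals, are computed from the weighed amounts for 873.6 g of glass at full precision as quoted within either problem or answer.
Oxide-by-oxide delivered mass:
  Al2O3: 583.8·0.003000 + 130.6·0.9960 = 131.8 g
  PbO: 46.60·0.9990 = 46.55 g
  ZrO2: 7.831·0.6700 = 5.247 g
  K2O: 38.10·0.6819 = 25.98 g
  TiO2: 81.28·0.9900 = 80.47 g
  SiO2: 583.8·0.9951 + 7.831·0.3290 = 583.5 g
LOI: 81.28·0.01000 + 583.8·0.001900 + 7.831·0.001000 + 38.10·0.3181 + 46.60·0.001000 + 130.6·0.004000 = 14.62 g
Glass mass = batch − LOI = 888.2 − 14.62 = 873.6 g (= the summed oxide contributions)
oxide / glass × 100 gives the wt %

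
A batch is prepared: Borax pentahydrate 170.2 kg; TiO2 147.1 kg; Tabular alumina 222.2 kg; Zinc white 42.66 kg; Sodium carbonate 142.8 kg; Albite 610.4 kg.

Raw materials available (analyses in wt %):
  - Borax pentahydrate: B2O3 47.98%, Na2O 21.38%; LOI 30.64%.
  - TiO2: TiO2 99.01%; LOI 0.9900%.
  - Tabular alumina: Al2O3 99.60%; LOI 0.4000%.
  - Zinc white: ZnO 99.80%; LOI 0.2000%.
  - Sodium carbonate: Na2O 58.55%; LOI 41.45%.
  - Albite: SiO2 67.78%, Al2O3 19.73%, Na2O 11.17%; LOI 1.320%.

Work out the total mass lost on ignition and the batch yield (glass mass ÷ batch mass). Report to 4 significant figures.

LOI loss = 121.8 kg; glass = 1214 kg; yield = 90.88%

Full float precision is maintained at every stage; intermediates are printed rounded off to 4 significant figures in the working. Every reported number is rounded exactly once. All derived quantities, including net glass mass, totals, the yield, LOI, the six compositions, are re-derived from the weighed amounts at 1214 kg of glass at full float precision as set out in either problem or answer.
Per-material ignition loss:
  Borax pentahydrate: 170.2 × 0.3064 = 52.15 kg
  TiO2: 147.1 × 0.009900 = 1.456 kg
  Tabular alumina: 222.2 × 0.004000 = 0.8888 kg
  Zinc white: 42.66 × 0.002000 = 0.08532 kg
  Sodium carbonate: 142.8 × 0.4145 = 59.19 kg
  Albite: 610.4 × 0.01320 = 8.057 kg
Total LOI = 121.8 kg
Glass = batch − LOI = 1335 − 121.8 = 1214 kg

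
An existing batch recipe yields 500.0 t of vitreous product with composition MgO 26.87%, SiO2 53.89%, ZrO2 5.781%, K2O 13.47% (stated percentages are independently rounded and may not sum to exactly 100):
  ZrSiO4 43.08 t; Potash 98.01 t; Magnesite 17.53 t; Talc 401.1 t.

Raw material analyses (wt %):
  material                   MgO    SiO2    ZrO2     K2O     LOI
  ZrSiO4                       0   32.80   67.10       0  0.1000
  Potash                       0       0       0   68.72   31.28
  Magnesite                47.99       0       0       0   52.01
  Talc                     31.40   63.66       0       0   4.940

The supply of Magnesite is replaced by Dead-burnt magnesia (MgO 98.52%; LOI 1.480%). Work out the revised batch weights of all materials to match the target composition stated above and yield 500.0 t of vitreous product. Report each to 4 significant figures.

Full precision is maintained at each step. Mid-chain values are shown, rounded to four significant digits, as written. A single rounding produces each reported value — the derived quantities are rebuilt in full precision (LOI, net glass mass, totals, the yield, the four compositions) using the weight values for 500.0 t of glass, precisely as stated by problem or answer.
The oxide mass targets at 500.0 t vitreous product:
  MgO: 26.87% × 500.0 = 134.4 t
  SiO2: 53.89% × 500.0 = 269.4 t
  ZrO2: 5.781% × 500.0 = 28.90 t
  K2O: 13.47% × 500.0 = 67.35 t
Sums-versus-targets review on the weights just shown, against the basis in use (each sum matches its target mass up to rounding of the answer):
  MgO: 8.541·0.9852 + 401.1·0.3140 = 134.4 t (target 134.4 t)
  SiO2: 43.08·0.3280 + 401.1·0.6366 = 269.5 t (target 269.4 t)
  ZrO2: 43.08·0.6710 = 28.91 t (target 28.90 t)
  K2O: 98.01·0.6872 = 67.35 t (target 67.35 t)
Glass mass check: Σ batch − LOI loss = 500.1 t (targets for the oxides total 500.1 t; versus the stated basis of 500.0 t — gaps are rounding artifacts).
Batch grand total — Σ batch = 550.7 t; Σ batch·LOI gives LOI loss = 50.64 t; as yield: glass ÷ batch → 90.80%.

Revised batch per 500.0 t vitreous product:
  ZrSiO4: 43.08 t
  Potash: 98.01 t
  Dead-burnt magnesia: 8.541 t
  Talc: 401.1 t
Total batch = 550.7 t; LOI loss = 50.64 t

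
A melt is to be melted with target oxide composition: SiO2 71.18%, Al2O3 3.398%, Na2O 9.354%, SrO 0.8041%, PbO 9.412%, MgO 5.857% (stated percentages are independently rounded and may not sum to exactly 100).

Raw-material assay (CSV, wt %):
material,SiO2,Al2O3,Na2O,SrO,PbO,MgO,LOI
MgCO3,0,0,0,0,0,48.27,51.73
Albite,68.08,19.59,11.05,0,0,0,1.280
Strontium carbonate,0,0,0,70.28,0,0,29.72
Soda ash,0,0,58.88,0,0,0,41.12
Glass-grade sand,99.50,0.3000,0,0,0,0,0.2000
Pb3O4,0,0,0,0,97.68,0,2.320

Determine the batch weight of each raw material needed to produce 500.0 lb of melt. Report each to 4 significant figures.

Values along the way appear (rounded to 4 significant figures) when written out. The working math holds full precision throughout. A single rounding completes each reported result; all derived quantities, which include LOI, the yield, totals, six oxide percentages, net glass mass, are recomputed at exact precision, as quoted within question or answer, from the batch weights at 500.0 lb of glass.
Per-oxide target masses for 500.0 lb melt:
  SiO2: 71.18% × 500.0 = 355.9 lb
  Al2O3: 3.398% × 500.0 = 16.99 lb
  Na2O: 9.354% × 500.0 = 46.77 lb
  SrO: 0.8041% × 500.0 = 4.020 lb
  PbO: 9.412% × 500.0 = 47.06 lb
  MgO: 5.857% × 500.0 = 29.28 lb
Sums-versus-targets review applying the batch weights above, under the basis named above (delivered sums recover each target within answer rounding):
  SiO2: 82.11·0.6808 + 301.5·0.9950 = 355.9 lb (target 355.9 lb)
  Al2O3: 82.11·0.1959 + 301.5·0.003000 = 16.99 lb (target 16.99 lb)
  Na2O: 82.11·0.1105 + 64.02·0.5888 = 46.77 lb (target 46.77 lb)
  SrO: 5.721·0.7028 = 4.021 lb (target 4.020 lb)
  PbO: 48.18·0.9768 = 47.06 lb (target 47.06 lb)
  MgO: 60.67·0.4827 = 29.29 lb (target 29.28 lb)
Auditing the glass mass value: whole batch net of LOI = 500.0 lb (targets for the oxides total 500.0 lb; versus the stated basis of 500.0 lb — differing by rounding only).
Total batch = Σ batch = 562.2 lb; LOI removed, Σ of batch·LOI: 62.18 lb; as yield: glass ÷ batch → 88.94%.

Batch per 500.0 lb melt:
  MgCO3: 60.67 lb
  Albite: 82.11 lb
  Strontium carbonate: 5.721 lb
  Soda ash: 64.02 lb
  Glass-grade sand: 301.5 lb
  Pb3O4: 48.18 lb
Total batch = 562.2 lb; LOI loss = 62.18 lb; yield = 88.94%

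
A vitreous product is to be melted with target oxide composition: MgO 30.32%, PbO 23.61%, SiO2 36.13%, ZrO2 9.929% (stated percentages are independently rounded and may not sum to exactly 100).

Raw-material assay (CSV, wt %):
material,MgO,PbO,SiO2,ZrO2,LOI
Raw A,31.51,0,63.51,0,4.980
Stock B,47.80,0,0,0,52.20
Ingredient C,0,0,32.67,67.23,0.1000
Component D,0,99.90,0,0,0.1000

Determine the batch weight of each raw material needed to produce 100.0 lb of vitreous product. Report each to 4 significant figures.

Batch per 100.0 lb vitreous product:
  Raw A: 49.29 lb
  Stock B: 30.94 lb
  Ingredient C: 14.77 lb
  Component D: 23.63 lb
Total batch = 118.6 lb; LOI loss = 18.64 lb; yield = 84.28%

Every computation keeps full precision through the solve; mid-chain values are shown, with 4-significant-digit rounding, in the printout. Each reported figure includes exactly one rounding; the derived quantities, including the totals, ignition loss, four oxide percentages, net glass mass, yield, are computed using the weight values on 100.0 lb of glass at full precision, as set out in the question or the answer.
Target masses of each oxide per 100.0 lb vitreous product:
  MgO: 30.32% × 100.0 = 30.32 lb
  PbO: 23.61% × 100.0 = 23.61 lb
  SiO2: 36.13% × 100.0 = 36.13 lb
  ZrO2: 9.929% × 100.0 = 9.929 lb
Checking each oxide sum given the weights on record, versus the basis set out (target by target, the sums agree up to rounding of the answer):
  MgO: 49.29·0.3151 + 30.94·0.4780 = 30.32 lb (target 30.32 lb)
  PbO: 23.63·0.9990 = 23.61 lb (target 23.61 lb)
  SiO2: 49.29·0.6351 + 14.77·0.3267 = 36.13 lb (target 36.13 lb)
  ZrO2: 14.77·0.6723 = 9.930 lb (target 9.929 lb)
Glass-mass bookkeeping: whole batch net of LOI = 99.99 lb (the targets, summed, come to 99.99 lb; against the stated basis, 100.0 lb — gaps are rounding artifacts).
Total batch = Σ batch = 118.6 lb; Σ batch·LOI gives LOI loss = 18.64 lb; the yield ratio, glass ÷ batch: 84.28%.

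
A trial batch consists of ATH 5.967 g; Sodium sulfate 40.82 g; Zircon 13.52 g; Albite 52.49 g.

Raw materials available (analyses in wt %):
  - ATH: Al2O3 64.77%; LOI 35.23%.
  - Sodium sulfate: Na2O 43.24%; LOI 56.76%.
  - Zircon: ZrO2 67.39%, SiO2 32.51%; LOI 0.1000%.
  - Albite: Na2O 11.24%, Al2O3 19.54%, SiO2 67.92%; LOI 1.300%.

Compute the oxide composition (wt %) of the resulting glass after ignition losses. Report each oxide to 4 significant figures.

Glass mass = 86.83 g (batch 112.8 − LOI 25.97).
Composition: ZrO2 10.49%, Na2O 27.12%, Al2O3 16.26%, SiO2 46.12%

Each numeric step keeps full precision through every step. Rounding to four significant figures extends to every mid-chain value as displayed. Exactly one rounding goes into every reported figure — the derived quantities (LOI, glass mass, totals, the four compositions, yield) are recomputed at full precision from the weighed amounts per 86.83 g of glass as they appear in problem or answer.
Per-oxide mass from batch:
  ZrO2: 13.52·0.6739 = 9.111 g
  Na2O: 40.82·0.4324 + 52.49·0.1124 = 23.55 g
  Al2O3: 5.967·0.6477 + 52.49·0.1954 = 14.12 g
  SiO2: 13.52·0.3251 + 52.49·0.6792 = 40.05 g
LOI: 5.967·0.3523 + 40.82·0.5676 + 13.52·0.001000 + 52.49·0.01300 = 25.97 g
Resulting glass, batch − LOI: 112.8 − 25.97 = 86.83 g (the oxide masses sum to this)
each wt % is 100 × oxide ÷ glass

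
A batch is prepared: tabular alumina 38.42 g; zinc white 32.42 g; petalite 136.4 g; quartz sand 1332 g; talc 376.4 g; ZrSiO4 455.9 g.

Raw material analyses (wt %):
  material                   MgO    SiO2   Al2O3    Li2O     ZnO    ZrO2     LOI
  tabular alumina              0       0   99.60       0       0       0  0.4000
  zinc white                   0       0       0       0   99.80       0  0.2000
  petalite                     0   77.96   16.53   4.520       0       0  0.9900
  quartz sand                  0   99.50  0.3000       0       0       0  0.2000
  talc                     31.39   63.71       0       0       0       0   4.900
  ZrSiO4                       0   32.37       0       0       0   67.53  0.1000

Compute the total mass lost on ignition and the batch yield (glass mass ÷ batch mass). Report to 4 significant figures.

Values along the way are printed, rounded to four significant figures, in the printout — the whole derivation carries full precision throughout — each reported number undergoes a single rounding; derived quantities (the totals, LOI, the six compositions, the yield, net glass mass) are recomputed starting from the weights per 2348 g of glass at exact precision, as written in the problem or the answer.
Ignition loss by material:
  tabular alumina: 38.42 × 0.004000 = 0.1537 g
  zinc white: 32.42 × 0.002000 = 0.06484 g
  petalite: 136.4 × 0.009900 = 1.350 g
  quartz sand: 1332 × 0.002000 = 2.664 g
  talc: 376.4 × 0.04900 = 18.44 g
  ZrSiO4: 455.9 × 0.001000 = 0.4559 g
Total LOI = 23.13 g
Glass = batch − LOI = 2372 − 23.13 = 2348 g

LOI loss = 23.13 g; glass = 2348 g; yield = 99.02%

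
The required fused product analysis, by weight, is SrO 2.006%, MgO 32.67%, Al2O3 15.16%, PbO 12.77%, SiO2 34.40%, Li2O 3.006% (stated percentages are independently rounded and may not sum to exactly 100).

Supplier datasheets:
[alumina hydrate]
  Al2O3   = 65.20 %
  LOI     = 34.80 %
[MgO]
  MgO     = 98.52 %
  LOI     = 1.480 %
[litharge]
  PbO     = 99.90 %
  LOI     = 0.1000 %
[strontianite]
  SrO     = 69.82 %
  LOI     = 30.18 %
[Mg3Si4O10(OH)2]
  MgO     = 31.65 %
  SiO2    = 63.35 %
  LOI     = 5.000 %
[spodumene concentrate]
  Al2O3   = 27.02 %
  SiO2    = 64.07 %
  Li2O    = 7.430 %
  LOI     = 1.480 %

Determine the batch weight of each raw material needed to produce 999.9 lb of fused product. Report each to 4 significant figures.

Batch per 999.9 lb fused product:
  alumina hydrate: 64.85 lb
  MgO: 288.6 lb
  litharge: 127.8 lb
  strontianite: 28.73 lb
  Mg3Si4O10(OH)2: 133.8 lb
  spodumene concentrate: 404.5 lb
Total batch = 1048 lb; LOI loss = 48.31 lb; yield = 95.39%

The whole derivation runs at exact precision at each step — in-progress results are displayed (rounded to four significant figures) between the steps — each reported number undergoes a single rounding. Derived quantities are carried from the batch weights on 999.9 lb of glass in full precision (the yield, the six compositions, glass mass, totals, ignition loss), as written in the problem or the answer.
Per-oxide target masses for 999.9 lb fused product:
  SrO: 2.006% × 999.9 = 20.06 lb
  MgO: 32.67% × 999.9 = 326.7 lb
  Al2O3: 15.16% × 999.9 = 151.6 lb
  PbO: 12.77% × 999.9 = 127.7 lb
  SiO2: 34.40% × 999.9 = 344.0 lb
  Li2O: 3.006% × 999.9 = 30.06 lb
Balance tally, oxide-wise, from the weights as reported, relative to the basis at hand (every target is met by its sum exact up to rounding of places):
  SrO: 28.73·0.6982 = 20.06 lb (target 20.06 lb)
  MgO: 288.6·0.9852 + 133.8·0.3165 = 326.7 lb (target 326.7 lb)
  Al2O3: 64.85·0.6520 + 404.5·0.2702 = 151.6 lb (target 151.6 lb)
  PbO: 127.8·0.9990 = 127.7 lb (target 127.7 lb)
  SiO2: 133.8·0.6335 + 404.5·0.6407 = 343.9 lb (target 344.0 lb)
  Li2O: 404.5·0.07430 = 30.05 lb (target 30.06 lb)
Consistency of the glass mass: Σ batch − LOI loss = 1000 lb (per-oxide target masses sum to 1000 lb; against the stated basis, 999.9 lb — any gap is answer rounding).
Total batch = Σ batch = 1048 lb; loss to ignition Σ batch·LOI = 48.31 lb; glass ÷ batch gives a yield of 95.39%.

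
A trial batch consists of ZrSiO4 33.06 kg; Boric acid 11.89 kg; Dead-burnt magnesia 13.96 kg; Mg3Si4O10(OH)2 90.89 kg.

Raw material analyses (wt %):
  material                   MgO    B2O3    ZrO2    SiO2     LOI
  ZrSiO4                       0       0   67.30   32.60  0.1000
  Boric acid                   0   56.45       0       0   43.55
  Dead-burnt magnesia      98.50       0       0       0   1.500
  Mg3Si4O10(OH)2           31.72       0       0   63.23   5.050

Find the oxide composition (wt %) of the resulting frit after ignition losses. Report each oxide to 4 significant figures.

Glass mass = 139.8 kg (batch 149.8 − LOI 10.01).
Composition: MgO 30.46%, B2O3 4.801%, ZrO2 15.92%, SiO2 48.82%

The whole derivation maintains full float precision through the solve. In-progress results are shown rounded to 4 significant figures; every reported figure is rounded just once. All derived quantities (LOI, yield, four oxide percentages, totals, glass mass) are recomputed from the weighed amounts on 139.8 kg of glass in full precision, as given in the problem or the answer.
What the batch supplies per oxide:
  MgO: 13.96·0.9850 + 90.89·0.3172 = 42.58 kg
  B2O3: 11.89·0.5645 = 6.712 kg
  ZrO2: 33.06·0.6730 = 22.25 kg
  SiO2: 33.06·0.3260 + 90.89·0.6323 = 68.25 kg
LOI: 33.06·0.001000 + 11.89·0.4355 + 13.96·0.01500 + 90.89·0.05050 = 10.01 kg
Net of LOI, the glass mass = 149.8 − 10.01 = 139.8 kg (matching Σ of the oxides)
percent share: oxide ÷ glass, ×100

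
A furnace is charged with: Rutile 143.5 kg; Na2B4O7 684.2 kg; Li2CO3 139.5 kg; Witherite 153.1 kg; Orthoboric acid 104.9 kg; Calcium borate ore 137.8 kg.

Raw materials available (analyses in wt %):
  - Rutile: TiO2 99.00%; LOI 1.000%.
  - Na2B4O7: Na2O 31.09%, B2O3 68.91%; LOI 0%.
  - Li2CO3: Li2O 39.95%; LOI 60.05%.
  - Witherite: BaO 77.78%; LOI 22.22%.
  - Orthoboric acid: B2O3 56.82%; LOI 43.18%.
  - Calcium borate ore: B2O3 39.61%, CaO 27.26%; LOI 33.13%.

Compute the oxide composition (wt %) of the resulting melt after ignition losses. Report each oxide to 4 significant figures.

Each numeric step carries full float precision at every stage; values along the way are printed, rounded to four significant figures, on the page — every reported number is rounded once only — all derived quantities (the six compositions, the totals, yield, LOI, net glass mass) are recomputed at exact precision using the weight values on 1153 kg of glass, as they appear in the question or the answer.
What the batch supplies per oxide:
  Li2O: 139.5·0.3995 = 55.73 kg
  BaO: 153.1·0.7778 = 119.1 kg
  TiO2: 143.5·0.9900 = 142.1 kg
  Na2O: 684.2·0.3109 = 212.7 kg
  B2O3: 684.2·0.6891 + 104.9·0.5682 + 137.8·0.3961 = 585.7 kg
  CaO: 137.8·0.2726 = 37.56 kg
LOI: 143.5·0.01000 + 139.5·0.6005 + 153.1·0.2222 + 104.9·0.4318 + 137.8·0.3313 = 210.2 kg
Glass mass = batch − LOI = 1363 − 210.2 = 1153 kg (matching Σ of the oxides)
wt % = 100 × oxide mass / glass mass

Glass mass = 1153 kg (batch 1363 − LOI 210.2).
Composition: Li2O 4.834%, BaO 10.33%, TiO2 12.32%, Na2O 18.45%, B2O3 50.80%, CaO 3.258%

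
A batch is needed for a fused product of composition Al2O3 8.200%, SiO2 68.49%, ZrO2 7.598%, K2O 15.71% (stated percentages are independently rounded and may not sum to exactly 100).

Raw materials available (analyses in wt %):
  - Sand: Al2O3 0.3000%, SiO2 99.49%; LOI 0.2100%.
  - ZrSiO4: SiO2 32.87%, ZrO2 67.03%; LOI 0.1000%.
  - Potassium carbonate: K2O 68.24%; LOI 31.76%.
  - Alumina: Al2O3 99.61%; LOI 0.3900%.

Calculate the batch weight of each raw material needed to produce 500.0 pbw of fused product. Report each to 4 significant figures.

The whole derivation holds full precision in all steps — working values are printed, with 4-significant-figure rounding, as written. A single rounding completes each reported number; the derived quantities (net glass mass, the four compositions, the totals, the yield, ignition loss) are rebuilt from the batch weights per 500.0 pbw of glass in exact precision, as written in the problem or the answer.
The oxide mass targets at 500.0 pbw fused product:
  Al2O3: 8.200% × 500.0 = 41.00 pbw
  SiO2: 68.49% × 500.0 = 342.4 pbw
  ZrO2: 7.598% × 500.0 = 37.99 pbw
  K2O: 15.71% × 500.0 = 78.55 pbw
Per-oxide balance check from the weights as reported, per the basis as stated (oxide sums agree with the targets net of answer rounding effects):
  Al2O3: 325.5·0.003000 + 40.18·0.9961 = 41.00 pbw (target 41.00 pbw)
  SiO2: 325.5·0.9949 + 56.68·0.3287 = 342.5 pbw (target 342.4 pbw)
  ZrO2: 56.68·0.6703 = 37.99 pbw (target 37.99 pbw)
  K2O: 115.1·0.6824 = 78.54 pbw (target 78.55 pbw)
Consistency of the glass mass: total charge less LOI = 500.0 pbw (per-oxide target masses sum to 500.0 pbw; versus the stated basis of 500.0 pbw — a pure rounding effect).
Adding the batch up: Σ batch = 537.5 pbw; LOI removed, Σ of batch·LOI: 37.45 pbw; as yield: glass ÷ batch → 93.03%.

Batch per 500.0 pbw fused product:
  Sand: 325.5 pbw
  ZrSiO4: 56.68 pbw
  Potassium carbonate: 115.1 pbw
  Alumina: 40.18 pbw
Total batch = 537.5 pbw; LOI loss = 37.45 pbw; yield = 93.03%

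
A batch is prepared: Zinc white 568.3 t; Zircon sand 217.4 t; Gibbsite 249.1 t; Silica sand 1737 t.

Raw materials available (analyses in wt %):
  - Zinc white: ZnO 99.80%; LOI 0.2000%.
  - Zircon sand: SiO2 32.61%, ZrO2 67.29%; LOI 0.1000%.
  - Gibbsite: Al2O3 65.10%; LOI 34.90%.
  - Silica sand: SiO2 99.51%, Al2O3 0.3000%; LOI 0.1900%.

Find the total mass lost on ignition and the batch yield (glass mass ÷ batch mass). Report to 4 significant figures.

Values along the way are rounded to 4 significant digits when quoted — full precision is carried at every stage. A single rounding finalizes each reported value — derived quantities are re-derived at full precision (totals, four oxide percentages, yield, ignition loss, net glass mass) from the weighed amounts for 2680 t of glass as written in question or answer.
Material-by-material LOI:
  Zinc white: 568.3 × 0.002000 = 1.137 t
  Zircon sand: 217.4 × 0.001000 = 0.2174 t
  Gibbsite: 249.1 × 0.3490 = 86.94 t
  Silica sand: 1737 × 0.001900 = 3.300 t
Total LOI = 91.59 t
Glass = batch − LOI = 2772 − 91.59 = 2680 t

LOI loss = 91.59 t; glass = 2680 t; yield = 96.70%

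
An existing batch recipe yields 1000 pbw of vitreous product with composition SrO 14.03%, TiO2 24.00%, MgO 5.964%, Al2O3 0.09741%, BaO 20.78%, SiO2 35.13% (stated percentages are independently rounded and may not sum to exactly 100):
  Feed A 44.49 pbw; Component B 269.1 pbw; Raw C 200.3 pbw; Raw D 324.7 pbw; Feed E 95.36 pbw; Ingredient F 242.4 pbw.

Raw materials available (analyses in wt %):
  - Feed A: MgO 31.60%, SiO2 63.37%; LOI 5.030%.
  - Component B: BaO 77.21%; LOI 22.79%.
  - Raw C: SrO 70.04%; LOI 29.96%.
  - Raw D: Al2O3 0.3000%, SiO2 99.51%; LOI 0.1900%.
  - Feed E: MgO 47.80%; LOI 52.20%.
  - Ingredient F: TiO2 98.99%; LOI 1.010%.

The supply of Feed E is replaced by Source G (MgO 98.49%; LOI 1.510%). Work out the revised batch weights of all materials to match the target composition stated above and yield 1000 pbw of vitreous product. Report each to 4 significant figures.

Working values are printed, rounded to 4 significant digits, in the working. Every computation holds full precision all the way through; every reported value receives exactly one rounding — derived quantities are recomputed from the batch weights at 1000 pbw of glass in exact precision (glass mass, six oxide percentages, totals, yield, ignition loss) as set out in question or answer.
Oxide-by-oxide targets in 1000 pbw vitreous product:
  SrO: 14.03% × 1000 = 140.3 pbw
  TiO2: 24.00% × 1000 = 240.0 pbw
  MgO: 5.964% × 1000 = 59.64 pbw
  Al2O3: 0.09741% × 1000 = 0.9741 pbw
  BaO: 20.78% × 1000 = 207.8 pbw
  SiO2: 35.13% × 1000 = 351.3 pbw
Sums-versus-targets review with the batch weights as given, relative to the basis at hand (target by target, the sums agree within answer rounding):
  SrO: 200.3·0.7004 = 140.3 pbw (target 140.3 pbw)
  TiO2: 242.4·0.9899 = 240.0 pbw (target 240.0 pbw)
  MgO: 44.49·0.3160 + 46.28·0.9849 = 59.64 pbw (target 59.64 pbw)
  Al2O3: 324.7·0.003000 = 0.9741 pbw (target 0.9741 pbw)
  BaO: 269.1·0.7721 = 207.8 pbw (target 207.8 pbw)
  SiO2: 44.49·0.6337 + 324.7·0.9951 = 351.3 pbw (target 351.3 pbw)
Mass balance on the glass: Σ batch − LOI loss = 999.9 pbw (the Σ of target masses is 1000 pbw; the stated basis being 1000 pbw — rounding explains the deltas).
Batch total: Σ batch = 1127 pbw; LOI loss = Σ batch·LOI = 127.3 pbw; yield: glass divided by total = 88.70%.

Revised batch per 1000 pbw vitreous product:
  Feed A: 44.49 pbw
  Component B: 269.1 pbw
  Raw C: 200.3 pbw
  Raw D: 324.7 pbw
  Source G: 46.28 pbw
  Ingredient F: 242.4 pbw
Total batch = 1127 pbw; LOI loss = 127.3 pbw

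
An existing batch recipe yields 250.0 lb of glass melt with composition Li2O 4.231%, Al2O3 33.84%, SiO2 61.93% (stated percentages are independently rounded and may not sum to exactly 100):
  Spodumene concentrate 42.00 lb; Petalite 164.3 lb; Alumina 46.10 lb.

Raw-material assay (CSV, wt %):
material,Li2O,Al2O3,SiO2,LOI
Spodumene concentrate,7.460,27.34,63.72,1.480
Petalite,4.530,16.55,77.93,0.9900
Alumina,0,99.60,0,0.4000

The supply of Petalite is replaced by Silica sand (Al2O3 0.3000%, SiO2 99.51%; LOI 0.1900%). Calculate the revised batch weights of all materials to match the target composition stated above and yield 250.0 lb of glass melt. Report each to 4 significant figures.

Values along the way are printed, with 4-significant-digit rounding, as written. Every computation carries full precision at each step. Every reported number is rounded only once. All derived quantities (yield, ignition loss, three oxide percentages, the totals, net glass mass) are carried in exact precision from the weighed amounts for 250.0 lb of glass as set out in the problem or the answer.
Per-oxide target masses for 250.0 lb glass melt:
  Li2O: 4.231% × 250.0 = 10.58 lb
  Al2O3: 33.84% × 250.0 = 84.60 lb
  SiO2: 61.93% × 250.0 = 154.8 lb
Checking each oxide sum per the reported batch figures, per the basis as stated (sums match the target masses modulo rounding of the values):
  Li2O: 141.8·0.07460 = 10.58 lb (target 10.58 lb)
  Al2O3: 141.8·0.2734 + 64.79·0.003000 + 45.82·0.9960 = 84.60 lb (target 84.60 lb)
  SiO2: 141.8·0.6372 + 64.79·0.9951 = 154.8 lb (target 154.8 lb)
Glass mass check: whole batch net of LOI = 250.0 lb (per-oxide target masses sum to 250.0 lb; with the basis standing at 250.0 lb — differing by rounding only).
Batch grand total — Σ batch = 252.4 lb; loss to ignition Σ batch·LOI = 2.405 lb; the yield ratio, glass ÷ batch: 99.05%.

Revised batch per 250.0 lb glass melt:
  Spodumene concentrate: 141.8 lb
  Silica sand: 64.79 lb
  Alumina: 45.82 lb
Total batch = 252.4 lb; LOI loss = 2.405 lb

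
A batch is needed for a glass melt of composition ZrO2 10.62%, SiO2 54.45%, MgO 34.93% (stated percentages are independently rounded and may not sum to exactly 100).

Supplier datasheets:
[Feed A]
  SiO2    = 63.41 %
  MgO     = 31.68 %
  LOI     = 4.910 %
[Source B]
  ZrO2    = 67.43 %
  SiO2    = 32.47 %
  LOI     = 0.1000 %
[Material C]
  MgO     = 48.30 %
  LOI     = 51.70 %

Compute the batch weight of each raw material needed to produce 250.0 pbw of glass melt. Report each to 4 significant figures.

The working math keeps exact precision from start to finish; the intermediate values are printed (rounded to 4 significant digits) when written out — exactly one rounding goes into each reported value — the derived quantities, which include totals, three oxide percentages, yield, net glass mass, ignition loss, are computed in full float precision, as given in either problem or answer, from the batch weights for 250.0 pbw of glass.
The oxide mass targets at 250.0 pbw glass melt:
  ZrO2: 10.62% × 250.0 = 26.55 pbw
  SiO2: 54.45% × 250.0 = 136.1 pbw
  MgO: 34.93% × 250.0 = 87.32 pbw
Checking each oxide sum given the weights on record, at the basis given (sums match the target masses given rounding of the digits):
  ZrO2: 39.37·0.6743 = 26.55 pbw (target 26.55 pbw)
  SiO2: 194.5·0.6341 + 39.37·0.3247 = 136.1 pbw (target 136.1 pbw)
  MgO: 194.5·0.3168 + 53.22·0.4830 = 87.32 pbw (target 87.32 pbw)
Mass balance on the glass: total charge less LOI = 250.0 pbw (the targets, summed, come to 250.0 pbw; against the stated basis, 250.0 pbw — a pure rounding effect).
Adding the batch up: Σ batch = 287.1 pbw; Σ batch·LOI gives LOI loss = 37.10 pbw; as yield: glass ÷ batch → 87.08%.

Batch per 250.0 pbw glass melt:
  Feed A: 194.5 pbw
  Source B: 39.37 pbw
  Material C: 53.22 pbw
Total batch = 287.1 pbw; LOI loss = 37.10 pbw; yield = 87.08%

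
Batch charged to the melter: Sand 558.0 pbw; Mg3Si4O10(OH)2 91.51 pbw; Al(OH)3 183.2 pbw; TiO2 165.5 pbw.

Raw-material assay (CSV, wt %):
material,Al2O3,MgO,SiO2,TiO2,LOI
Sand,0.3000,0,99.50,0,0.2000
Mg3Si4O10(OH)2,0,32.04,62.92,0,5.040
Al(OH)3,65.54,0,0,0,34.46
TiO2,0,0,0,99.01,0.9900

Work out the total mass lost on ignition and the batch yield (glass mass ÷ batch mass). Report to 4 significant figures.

LOI loss = 70.50 pbw; glass = 927.7 pbw; yield = 92.94%

In-progress results are printed, rounded to 4 significant digits, as written. Every computation holds full precision end to end. Exactly one rounding is applied to each reported value; derived quantities (four oxide percentages, ignition loss, the totals, the yield, net glass mass) are rebuilt from the weighed amounts for 927.7 pbw of glass in exact precision, as set out in either problem or answer.
Per-material ignition loss:
  Sand: 558.0 × 0.002000 = 1.116 pbw
  Mg3Si4O10(OH)2: 91.51 × 0.05040 = 4.612 pbw
  Al(OH)3: 183.2 × 0.3446 = 63.13 pbw
  TiO2: 165.5 × 0.009900 = 1.638 pbw
Total LOI = 70.50 pbw
Glass = batch − LOI = 998.2 − 70.50 = 927.7 pbw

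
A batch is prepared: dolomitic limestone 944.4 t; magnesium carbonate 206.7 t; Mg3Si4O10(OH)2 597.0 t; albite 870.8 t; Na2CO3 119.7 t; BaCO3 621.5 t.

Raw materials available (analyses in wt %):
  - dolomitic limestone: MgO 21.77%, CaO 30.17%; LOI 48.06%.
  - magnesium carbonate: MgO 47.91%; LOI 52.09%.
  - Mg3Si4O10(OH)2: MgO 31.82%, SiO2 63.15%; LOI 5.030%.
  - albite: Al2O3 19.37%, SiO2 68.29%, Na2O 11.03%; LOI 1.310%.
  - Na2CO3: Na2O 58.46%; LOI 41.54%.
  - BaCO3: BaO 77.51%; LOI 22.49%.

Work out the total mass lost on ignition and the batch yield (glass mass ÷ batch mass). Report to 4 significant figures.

Working values appear with 4-significant-digit rounding within the worked lines. Full float precision is carried through every step. Every reported number undergoes a single rounding. Derived quantities (totals, yield, six oxide percentages, net glass mass, LOI) are recomputed from the batch weights for 2568 t of glass in full float precision, as written in question or answer.
Ignition loss by material:
  dolomitic limestone: 944.4 × 0.4806 = 453.9 t
  magnesium carbonate: 206.7 × 0.5209 = 107.7 t
  Mg3Si4O10(OH)2: 597.0 × 0.05030 = 30.03 t
  albite: 870.8 × 0.01310 = 11.41 t
  Na2CO3: 119.7 × 0.4154 = 49.72 t
  BaCO3: 621.5 × 0.2249 = 139.8 t
Total LOI = 792.5 t
Glass = batch − LOI = 3360 − 792.5 = 2568 t

LOI loss = 792.5 t; glass = 2568 t; yield = 76.41%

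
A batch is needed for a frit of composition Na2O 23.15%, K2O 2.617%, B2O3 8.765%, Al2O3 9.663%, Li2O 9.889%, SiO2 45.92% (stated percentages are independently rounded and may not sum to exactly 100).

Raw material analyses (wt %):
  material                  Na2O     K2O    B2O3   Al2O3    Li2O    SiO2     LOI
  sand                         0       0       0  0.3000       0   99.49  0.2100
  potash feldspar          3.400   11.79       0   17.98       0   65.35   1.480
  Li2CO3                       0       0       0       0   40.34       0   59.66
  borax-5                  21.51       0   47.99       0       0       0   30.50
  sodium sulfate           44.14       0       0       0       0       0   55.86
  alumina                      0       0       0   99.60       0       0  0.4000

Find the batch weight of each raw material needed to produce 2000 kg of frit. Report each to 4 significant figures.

Full precision is carried at every stage; values along the way are shown rounded to four significant figures when written out; exactly one rounding goes into every reported figure — derived quantities (the six compositions, ignition loss, the yield, glass mass, the totals) are computed at exact precision from the weighed amounts on 2000 kg of glass, as written in problem or answer.
Target masses of each oxide per 2000 kg frit:
  Na2O: 23.15% × 2000 = 463.0 kg
  K2O: 2.617% × 2000 = 52.34 kg
  B2O3: 8.765% × 2000 = 175.3 kg
  Al2O3: 9.663% × 2000 = 193.3 kg
  Li2O: 9.889% × 2000 = 197.8 kg
  SiO2: 45.92% × 2000 = 918.4 kg
Sums-versus-targets review from the weights as reported, for the quoted basis mass (oxide sums agree with the targets inside rounding margins):
  Na2O: 443.9·0.03400 + 365.3·0.2151 + 836.7·0.4414 = 463.0 kg (target 463.0 kg)
  K2O: 443.9·0.1179 = 52.34 kg (target 52.34 kg)
  B2O3: 365.3·0.4799 = 175.3 kg (target 175.3 kg)
  Al2O3: 631.5·0.003000 + 443.9·0.1798 + 112.0·0.9960 = 193.3 kg (target 193.3 kg)
  Li2O: 490.3·0.4034 = 197.8 kg (target 197.8 kg)
  SiO2: 631.5·0.9949 + 443.9·0.6535 = 918.4 kg (target 918.4 kg)
Auditing the glass mass value: net batch after ignition = 2000 kg (the Σ of target masses is 2000 kg; with the basis standing at 2000 kg — deltas are rounding alone).
Batch grand total — Σ batch = 2880 kg; LOI loss = Σ batch·LOI = 879.7 kg; yield = glass ÷ total batch = 69.45%.

Batch per 2000 kg frit:
  sand: 631.5 kg
  potash feldspar: 443.9 kg
  Li2CO3: 490.3 kg
  borax-5: 365.3 kg
  sodium sulfate: 836.7 kg
  alumina: 112.0 kg
Total batch = 2880 kg; LOI loss = 879.7 kg; yield = 69.45%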